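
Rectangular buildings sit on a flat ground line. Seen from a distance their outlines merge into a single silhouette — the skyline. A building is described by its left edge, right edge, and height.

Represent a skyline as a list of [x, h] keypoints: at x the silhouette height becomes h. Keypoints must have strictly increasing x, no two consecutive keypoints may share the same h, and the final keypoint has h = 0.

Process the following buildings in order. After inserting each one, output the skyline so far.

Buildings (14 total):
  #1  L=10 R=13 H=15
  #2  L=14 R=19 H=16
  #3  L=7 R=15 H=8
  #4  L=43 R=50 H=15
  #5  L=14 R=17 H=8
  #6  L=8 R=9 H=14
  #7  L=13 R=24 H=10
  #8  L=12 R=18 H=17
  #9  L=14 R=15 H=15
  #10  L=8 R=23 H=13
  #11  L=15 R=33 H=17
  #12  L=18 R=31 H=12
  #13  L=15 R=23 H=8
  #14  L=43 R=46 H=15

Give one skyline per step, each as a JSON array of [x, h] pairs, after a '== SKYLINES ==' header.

== SKYLINES ==
[[10,15],[13,0]]
[[10,15],[13,0],[14,16],[19,0]]
[[7,8],[10,15],[13,8],[14,16],[19,0]]
[[7,8],[10,15],[13,8],[14,16],[19,0],[43,15],[50,0]]
[[7,8],[10,15],[13,8],[14,16],[19,0],[43,15],[50,0]]
[[7,8],[8,14],[9,8],[10,15],[13,8],[14,16],[19,0],[43,15],[50,0]]
[[7,8],[8,14],[9,8],[10,15],[13,10],[14,16],[19,10],[24,0],[43,15],[50,0]]
[[7,8],[8,14],[9,8],[10,15],[12,17],[18,16],[19,10],[24,0],[43,15],[50,0]]
[[7,8],[8,14],[9,8],[10,15],[12,17],[18,16],[19,10],[24,0],[43,15],[50,0]]
[[7,8],[8,14],[9,13],[10,15],[12,17],[18,16],[19,13],[23,10],[24,0],[43,15],[50,0]]
[[7,8],[8,14],[9,13],[10,15],[12,17],[33,0],[43,15],[50,0]]
[[7,8],[8,14],[9,13],[10,15],[12,17],[33,0],[43,15],[50,0]]
[[7,8],[8,14],[9,13],[10,15],[12,17],[33,0],[43,15],[50,0]]
[[7,8],[8,14],[9,13],[10,15],[12,17],[33,0],[43,15],[50,0]]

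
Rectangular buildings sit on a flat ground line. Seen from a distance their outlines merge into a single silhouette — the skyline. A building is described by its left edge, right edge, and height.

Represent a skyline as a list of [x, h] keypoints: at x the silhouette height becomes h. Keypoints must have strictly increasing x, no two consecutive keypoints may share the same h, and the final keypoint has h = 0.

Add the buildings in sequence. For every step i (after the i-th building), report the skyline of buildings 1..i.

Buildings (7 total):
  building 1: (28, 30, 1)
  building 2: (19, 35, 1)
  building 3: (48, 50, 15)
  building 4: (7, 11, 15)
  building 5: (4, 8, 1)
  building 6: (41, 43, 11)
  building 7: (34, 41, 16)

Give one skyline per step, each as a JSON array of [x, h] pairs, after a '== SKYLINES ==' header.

== SKYLINES ==
[[28,1],[30,0]]
[[19,1],[35,0]]
[[19,1],[35,0],[48,15],[50,0]]
[[7,15],[11,0],[19,1],[35,0],[48,15],[50,0]]
[[4,1],[7,15],[11,0],[19,1],[35,0],[48,15],[50,0]]
[[4,1],[7,15],[11,0],[19,1],[35,0],[41,11],[43,0],[48,15],[50,0]]
[[4,1],[7,15],[11,0],[19,1],[34,16],[41,11],[43,0],[48,15],[50,0]]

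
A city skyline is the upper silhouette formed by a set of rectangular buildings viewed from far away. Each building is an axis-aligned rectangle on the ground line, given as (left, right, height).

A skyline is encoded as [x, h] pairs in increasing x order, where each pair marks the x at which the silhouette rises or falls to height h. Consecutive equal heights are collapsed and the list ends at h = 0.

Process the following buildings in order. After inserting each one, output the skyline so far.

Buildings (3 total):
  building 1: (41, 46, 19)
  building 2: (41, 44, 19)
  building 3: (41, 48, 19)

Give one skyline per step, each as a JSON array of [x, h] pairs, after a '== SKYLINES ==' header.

== SKYLINES ==
[[41,19],[46,0]]
[[41,19],[46,0]]
[[41,19],[48,0]]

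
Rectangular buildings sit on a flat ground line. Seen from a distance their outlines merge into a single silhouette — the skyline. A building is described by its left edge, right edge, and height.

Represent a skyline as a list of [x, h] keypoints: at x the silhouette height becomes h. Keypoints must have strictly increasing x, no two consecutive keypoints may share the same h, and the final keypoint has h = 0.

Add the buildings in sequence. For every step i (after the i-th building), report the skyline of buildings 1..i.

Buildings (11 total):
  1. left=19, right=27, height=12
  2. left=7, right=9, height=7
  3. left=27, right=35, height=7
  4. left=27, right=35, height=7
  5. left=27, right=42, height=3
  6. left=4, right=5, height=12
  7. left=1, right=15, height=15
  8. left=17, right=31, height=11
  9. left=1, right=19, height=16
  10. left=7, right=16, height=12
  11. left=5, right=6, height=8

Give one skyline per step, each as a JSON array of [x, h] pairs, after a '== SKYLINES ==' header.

== SKYLINES ==
[[19,12],[27,0]]
[[7,7],[9,0],[19,12],[27,0]]
[[7,7],[9,0],[19,12],[27,7],[35,0]]
[[7,7],[9,0],[19,12],[27,7],[35,0]]
[[7,7],[9,0],[19,12],[27,7],[35,3],[42,0]]
[[4,12],[5,0],[7,7],[9,0],[19,12],[27,7],[35,3],[42,0]]
[[1,15],[15,0],[19,12],[27,7],[35,3],[42,0]]
[[1,15],[15,0],[17,11],[19,12],[27,11],[31,7],[35,3],[42,0]]
[[1,16],[19,12],[27,11],[31,7],[35,3],[42,0]]
[[1,16],[19,12],[27,11],[31,7],[35,3],[42,0]]
[[1,16],[19,12],[27,11],[31,7],[35,3],[42,0]]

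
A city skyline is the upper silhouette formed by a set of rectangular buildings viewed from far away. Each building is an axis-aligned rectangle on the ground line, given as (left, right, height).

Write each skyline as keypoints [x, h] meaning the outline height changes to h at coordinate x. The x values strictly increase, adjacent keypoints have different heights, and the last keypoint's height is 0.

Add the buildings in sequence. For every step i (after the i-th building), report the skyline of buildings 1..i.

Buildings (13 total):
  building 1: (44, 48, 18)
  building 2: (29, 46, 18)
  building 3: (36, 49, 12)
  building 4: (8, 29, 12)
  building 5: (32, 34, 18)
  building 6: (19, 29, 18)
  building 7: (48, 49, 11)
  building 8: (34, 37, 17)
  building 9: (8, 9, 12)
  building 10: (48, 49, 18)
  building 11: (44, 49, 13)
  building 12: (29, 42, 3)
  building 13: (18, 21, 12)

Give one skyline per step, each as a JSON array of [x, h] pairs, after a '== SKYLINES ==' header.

== SKYLINES ==
[[44,18],[48,0]]
[[29,18],[48,0]]
[[29,18],[48,12],[49,0]]
[[8,12],[29,18],[48,12],[49,0]]
[[8,12],[29,18],[48,12],[49,0]]
[[8,12],[19,18],[48,12],[49,0]]
[[8,12],[19,18],[48,12],[49,0]]
[[8,12],[19,18],[48,12],[49,0]]
[[8,12],[19,18],[48,12],[49,0]]
[[8,12],[19,18],[49,0]]
[[8,12],[19,18],[49,0]]
[[8,12],[19,18],[49,0]]
[[8,12],[19,18],[49,0]]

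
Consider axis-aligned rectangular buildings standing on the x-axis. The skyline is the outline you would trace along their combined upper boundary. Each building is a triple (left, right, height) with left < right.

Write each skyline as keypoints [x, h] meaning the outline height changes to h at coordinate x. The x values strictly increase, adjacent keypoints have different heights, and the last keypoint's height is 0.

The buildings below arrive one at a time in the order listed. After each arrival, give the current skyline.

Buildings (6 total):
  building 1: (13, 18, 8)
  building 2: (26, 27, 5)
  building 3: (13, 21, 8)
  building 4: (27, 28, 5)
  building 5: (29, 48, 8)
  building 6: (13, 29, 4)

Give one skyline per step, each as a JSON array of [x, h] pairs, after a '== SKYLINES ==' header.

== SKYLINES ==
[[13,8],[18,0]]
[[13,8],[18,0],[26,5],[27,0]]
[[13,8],[21,0],[26,5],[27,0]]
[[13,8],[21,0],[26,5],[28,0]]
[[13,8],[21,0],[26,5],[28,0],[29,8],[48,0]]
[[13,8],[21,4],[26,5],[28,4],[29,8],[48,0]]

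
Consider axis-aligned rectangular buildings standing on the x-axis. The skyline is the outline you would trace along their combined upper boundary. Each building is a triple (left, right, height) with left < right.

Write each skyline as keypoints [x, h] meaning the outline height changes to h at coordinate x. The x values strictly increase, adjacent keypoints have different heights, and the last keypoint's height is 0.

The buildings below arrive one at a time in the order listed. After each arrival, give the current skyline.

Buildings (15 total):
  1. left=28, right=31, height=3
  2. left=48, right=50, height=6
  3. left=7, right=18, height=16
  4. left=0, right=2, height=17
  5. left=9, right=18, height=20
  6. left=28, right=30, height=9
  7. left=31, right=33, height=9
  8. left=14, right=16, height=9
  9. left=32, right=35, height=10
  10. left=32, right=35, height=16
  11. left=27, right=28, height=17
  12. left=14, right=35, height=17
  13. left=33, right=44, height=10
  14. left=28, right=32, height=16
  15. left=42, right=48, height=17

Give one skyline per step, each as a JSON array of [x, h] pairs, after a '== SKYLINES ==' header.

== SKYLINES ==
[[28,3],[31,0]]
[[28,3],[31,0],[48,6],[50,0]]
[[7,16],[18,0],[28,3],[31,0],[48,6],[50,0]]
[[0,17],[2,0],[7,16],[18,0],[28,3],[31,0],[48,6],[50,0]]
[[0,17],[2,0],[7,16],[9,20],[18,0],[28,3],[31,0],[48,6],[50,0]]
[[0,17],[2,0],[7,16],[9,20],[18,0],[28,9],[30,3],[31,0],[48,6],[50,0]]
[[0,17],[2,0],[7,16],[9,20],[18,0],[28,9],[30,3],[31,9],[33,0],[48,6],[50,0]]
[[0,17],[2,0],[7,16],[9,20],[18,0],[28,9],[30,3],[31,9],[33,0],[48,6],[50,0]]
[[0,17],[2,0],[7,16],[9,20],[18,0],[28,9],[30,3],[31,9],[32,10],[35,0],[48,6],[50,0]]
[[0,17],[2,0],[7,16],[9,20],[18,0],[28,9],[30,3],[31,9],[32,16],[35,0],[48,6],[50,0]]
[[0,17],[2,0],[7,16],[9,20],[18,0],[27,17],[28,9],[30,3],[31,9],[32,16],[35,0],[48,6],[50,0]]
[[0,17],[2,0],[7,16],[9,20],[18,17],[35,0],[48,6],[50,0]]
[[0,17],[2,0],[7,16],[9,20],[18,17],[35,10],[44,0],[48,6],[50,0]]
[[0,17],[2,0],[7,16],[9,20],[18,17],[35,10],[44,0],[48,6],[50,0]]
[[0,17],[2,0],[7,16],[9,20],[18,17],[35,10],[42,17],[48,6],[50,0]]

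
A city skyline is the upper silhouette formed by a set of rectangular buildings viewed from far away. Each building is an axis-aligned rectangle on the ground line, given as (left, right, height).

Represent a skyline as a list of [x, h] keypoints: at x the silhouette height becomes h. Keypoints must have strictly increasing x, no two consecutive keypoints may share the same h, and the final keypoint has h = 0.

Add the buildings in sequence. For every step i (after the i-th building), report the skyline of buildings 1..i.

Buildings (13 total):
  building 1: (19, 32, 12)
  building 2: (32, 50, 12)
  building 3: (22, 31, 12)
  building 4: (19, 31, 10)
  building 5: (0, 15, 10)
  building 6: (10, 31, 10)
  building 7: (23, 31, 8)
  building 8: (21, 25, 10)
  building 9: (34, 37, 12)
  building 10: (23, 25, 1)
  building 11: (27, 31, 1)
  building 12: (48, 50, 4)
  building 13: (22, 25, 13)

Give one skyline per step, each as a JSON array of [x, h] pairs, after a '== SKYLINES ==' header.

== SKYLINES ==
[[19,12],[32,0]]
[[19,12],[50,0]]
[[19,12],[50,0]]
[[19,12],[50,0]]
[[0,10],[15,0],[19,12],[50,0]]
[[0,10],[19,12],[50,0]]
[[0,10],[19,12],[50,0]]
[[0,10],[19,12],[50,0]]
[[0,10],[19,12],[50,0]]
[[0,10],[19,12],[50,0]]
[[0,10],[19,12],[50,0]]
[[0,10],[19,12],[50,0]]
[[0,10],[19,12],[22,13],[25,12],[50,0]]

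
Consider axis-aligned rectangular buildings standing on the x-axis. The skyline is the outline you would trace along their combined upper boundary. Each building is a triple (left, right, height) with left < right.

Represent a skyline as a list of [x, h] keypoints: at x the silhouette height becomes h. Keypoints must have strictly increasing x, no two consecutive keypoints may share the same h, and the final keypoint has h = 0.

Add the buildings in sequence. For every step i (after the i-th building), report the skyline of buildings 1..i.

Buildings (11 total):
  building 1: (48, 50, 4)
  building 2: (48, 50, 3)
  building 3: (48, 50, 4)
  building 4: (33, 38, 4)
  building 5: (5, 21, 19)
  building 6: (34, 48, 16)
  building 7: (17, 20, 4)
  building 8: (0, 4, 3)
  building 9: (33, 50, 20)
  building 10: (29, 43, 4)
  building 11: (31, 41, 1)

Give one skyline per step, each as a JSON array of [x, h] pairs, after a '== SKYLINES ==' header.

== SKYLINES ==
[[48,4],[50,0]]
[[48,4],[50,0]]
[[48,4],[50,0]]
[[33,4],[38,0],[48,4],[50,0]]
[[5,19],[21,0],[33,4],[38,0],[48,4],[50,0]]
[[5,19],[21,0],[33,4],[34,16],[48,4],[50,0]]
[[5,19],[21,0],[33,4],[34,16],[48,4],[50,0]]
[[0,3],[4,0],[5,19],[21,0],[33,4],[34,16],[48,4],[50,0]]
[[0,3],[4,0],[5,19],[21,0],[33,20],[50,0]]
[[0,3],[4,0],[5,19],[21,0],[29,4],[33,20],[50,0]]
[[0,3],[4,0],[5,19],[21,0],[29,4],[33,20],[50,0]]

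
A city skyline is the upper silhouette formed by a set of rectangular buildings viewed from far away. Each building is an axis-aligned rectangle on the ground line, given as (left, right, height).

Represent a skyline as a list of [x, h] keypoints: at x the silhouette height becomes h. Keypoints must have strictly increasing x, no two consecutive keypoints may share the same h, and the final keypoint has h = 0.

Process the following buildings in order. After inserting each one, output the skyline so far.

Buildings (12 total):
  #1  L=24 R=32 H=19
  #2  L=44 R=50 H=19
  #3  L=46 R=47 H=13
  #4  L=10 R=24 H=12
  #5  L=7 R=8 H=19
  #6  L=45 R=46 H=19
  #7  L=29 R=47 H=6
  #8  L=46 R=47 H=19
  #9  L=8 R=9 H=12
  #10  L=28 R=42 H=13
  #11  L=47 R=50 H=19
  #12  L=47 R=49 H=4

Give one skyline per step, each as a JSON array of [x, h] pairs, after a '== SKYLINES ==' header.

== SKYLINES ==
[[24,19],[32,0]]
[[24,19],[32,0],[44,19],[50,0]]
[[24,19],[32,0],[44,19],[50,0]]
[[10,12],[24,19],[32,0],[44,19],[50,0]]
[[7,19],[8,0],[10,12],[24,19],[32,0],[44,19],[50,0]]
[[7,19],[8,0],[10,12],[24,19],[32,0],[44,19],[50,0]]
[[7,19],[8,0],[10,12],[24,19],[32,6],[44,19],[50,0]]
[[7,19],[8,0],[10,12],[24,19],[32,6],[44,19],[50,0]]
[[7,19],[8,12],[9,0],[10,12],[24,19],[32,6],[44,19],[50,0]]
[[7,19],[8,12],[9,0],[10,12],[24,19],[32,13],[42,6],[44,19],[50,0]]
[[7,19],[8,12],[9,0],[10,12],[24,19],[32,13],[42,6],[44,19],[50,0]]
[[7,19],[8,12],[9,0],[10,12],[24,19],[32,13],[42,6],[44,19],[50,0]]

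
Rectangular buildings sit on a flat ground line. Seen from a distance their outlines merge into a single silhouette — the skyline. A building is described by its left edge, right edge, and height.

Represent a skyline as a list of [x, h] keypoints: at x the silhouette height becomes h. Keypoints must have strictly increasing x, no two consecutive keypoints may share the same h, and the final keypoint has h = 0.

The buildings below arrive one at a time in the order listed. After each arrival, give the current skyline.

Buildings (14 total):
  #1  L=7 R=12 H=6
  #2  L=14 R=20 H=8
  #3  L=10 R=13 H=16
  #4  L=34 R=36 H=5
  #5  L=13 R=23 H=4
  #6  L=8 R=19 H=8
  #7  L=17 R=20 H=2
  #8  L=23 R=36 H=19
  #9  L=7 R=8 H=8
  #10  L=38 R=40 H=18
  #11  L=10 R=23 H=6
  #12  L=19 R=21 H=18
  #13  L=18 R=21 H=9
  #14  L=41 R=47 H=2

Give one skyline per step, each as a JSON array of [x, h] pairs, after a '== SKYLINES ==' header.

== SKYLINES ==
[[7,6],[12,0]]
[[7,6],[12,0],[14,8],[20,0]]
[[7,6],[10,16],[13,0],[14,8],[20,0]]
[[7,6],[10,16],[13,0],[14,8],[20,0],[34,5],[36,0]]
[[7,6],[10,16],[13,4],[14,8],[20,4],[23,0],[34,5],[36,0]]
[[7,6],[8,8],[10,16],[13,8],[20,4],[23,0],[34,5],[36,0]]
[[7,6],[8,8],[10,16],[13,8],[20,4],[23,0],[34,5],[36,0]]
[[7,6],[8,8],[10,16],[13,8],[20,4],[23,19],[36,0]]
[[7,8],[10,16],[13,8],[20,4],[23,19],[36,0]]
[[7,8],[10,16],[13,8],[20,4],[23,19],[36,0],[38,18],[40,0]]
[[7,8],[10,16],[13,8],[20,6],[23,19],[36,0],[38,18],[40,0]]
[[7,8],[10,16],[13,8],[19,18],[21,6],[23,19],[36,0],[38,18],[40,0]]
[[7,8],[10,16],[13,8],[18,9],[19,18],[21,6],[23,19],[36,0],[38,18],[40,0]]
[[7,8],[10,16],[13,8],[18,9],[19,18],[21,6],[23,19],[36,0],[38,18],[40,0],[41,2],[47,0]]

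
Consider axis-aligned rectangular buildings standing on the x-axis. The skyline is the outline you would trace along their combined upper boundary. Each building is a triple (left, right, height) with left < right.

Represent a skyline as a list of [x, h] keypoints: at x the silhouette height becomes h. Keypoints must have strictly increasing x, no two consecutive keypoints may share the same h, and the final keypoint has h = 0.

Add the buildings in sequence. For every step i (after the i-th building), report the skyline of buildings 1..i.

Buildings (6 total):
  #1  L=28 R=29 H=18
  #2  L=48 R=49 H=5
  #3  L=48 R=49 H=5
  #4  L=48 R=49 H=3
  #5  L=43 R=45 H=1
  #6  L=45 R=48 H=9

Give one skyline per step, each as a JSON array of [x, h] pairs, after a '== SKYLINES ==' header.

== SKYLINES ==
[[28,18],[29,0]]
[[28,18],[29,0],[48,5],[49,0]]
[[28,18],[29,0],[48,5],[49,0]]
[[28,18],[29,0],[48,5],[49,0]]
[[28,18],[29,0],[43,1],[45,0],[48,5],[49,0]]
[[28,18],[29,0],[43,1],[45,9],[48,5],[49,0]]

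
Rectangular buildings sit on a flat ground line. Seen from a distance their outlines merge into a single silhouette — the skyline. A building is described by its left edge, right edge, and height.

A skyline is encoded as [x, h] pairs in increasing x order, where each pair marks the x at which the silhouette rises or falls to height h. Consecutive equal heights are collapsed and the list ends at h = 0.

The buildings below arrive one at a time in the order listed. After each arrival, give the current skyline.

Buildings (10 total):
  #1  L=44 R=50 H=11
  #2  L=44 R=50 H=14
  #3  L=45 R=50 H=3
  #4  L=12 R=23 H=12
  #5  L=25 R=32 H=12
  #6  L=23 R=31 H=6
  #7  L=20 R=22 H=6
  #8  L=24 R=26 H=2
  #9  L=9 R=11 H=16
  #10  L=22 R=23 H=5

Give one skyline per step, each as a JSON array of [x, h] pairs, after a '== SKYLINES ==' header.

== SKYLINES ==
[[44,11],[50,0]]
[[44,14],[50,0]]
[[44,14],[50,0]]
[[12,12],[23,0],[44,14],[50,0]]
[[12,12],[23,0],[25,12],[32,0],[44,14],[50,0]]
[[12,12],[23,6],[25,12],[32,0],[44,14],[50,0]]
[[12,12],[23,6],[25,12],[32,0],[44,14],[50,0]]
[[12,12],[23,6],[25,12],[32,0],[44,14],[50,0]]
[[9,16],[11,0],[12,12],[23,6],[25,12],[32,0],[44,14],[50,0]]
[[9,16],[11,0],[12,12],[23,6],[25,12],[32,0],[44,14],[50,0]]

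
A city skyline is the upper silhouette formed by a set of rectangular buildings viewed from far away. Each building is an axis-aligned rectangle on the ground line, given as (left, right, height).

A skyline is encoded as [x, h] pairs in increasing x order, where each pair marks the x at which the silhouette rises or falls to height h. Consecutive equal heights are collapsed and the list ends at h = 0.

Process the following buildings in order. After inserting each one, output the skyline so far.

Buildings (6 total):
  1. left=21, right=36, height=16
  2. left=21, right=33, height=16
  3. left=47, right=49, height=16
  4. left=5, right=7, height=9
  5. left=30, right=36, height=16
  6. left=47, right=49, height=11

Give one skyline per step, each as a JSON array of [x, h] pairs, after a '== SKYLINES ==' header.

== SKYLINES ==
[[21,16],[36,0]]
[[21,16],[36,0]]
[[21,16],[36,0],[47,16],[49,0]]
[[5,9],[7,0],[21,16],[36,0],[47,16],[49,0]]
[[5,9],[7,0],[21,16],[36,0],[47,16],[49,0]]
[[5,9],[7,0],[21,16],[36,0],[47,16],[49,0]]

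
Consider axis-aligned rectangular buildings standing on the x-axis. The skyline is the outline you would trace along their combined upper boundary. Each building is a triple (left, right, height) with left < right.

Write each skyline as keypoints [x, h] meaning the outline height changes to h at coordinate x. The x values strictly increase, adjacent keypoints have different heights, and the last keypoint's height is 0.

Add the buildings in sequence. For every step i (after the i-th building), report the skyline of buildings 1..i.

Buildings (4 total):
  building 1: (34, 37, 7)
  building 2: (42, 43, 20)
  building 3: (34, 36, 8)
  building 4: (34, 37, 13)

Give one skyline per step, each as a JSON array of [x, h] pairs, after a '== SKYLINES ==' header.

== SKYLINES ==
[[34,7],[37,0]]
[[34,7],[37,0],[42,20],[43,0]]
[[34,8],[36,7],[37,0],[42,20],[43,0]]
[[34,13],[37,0],[42,20],[43,0]]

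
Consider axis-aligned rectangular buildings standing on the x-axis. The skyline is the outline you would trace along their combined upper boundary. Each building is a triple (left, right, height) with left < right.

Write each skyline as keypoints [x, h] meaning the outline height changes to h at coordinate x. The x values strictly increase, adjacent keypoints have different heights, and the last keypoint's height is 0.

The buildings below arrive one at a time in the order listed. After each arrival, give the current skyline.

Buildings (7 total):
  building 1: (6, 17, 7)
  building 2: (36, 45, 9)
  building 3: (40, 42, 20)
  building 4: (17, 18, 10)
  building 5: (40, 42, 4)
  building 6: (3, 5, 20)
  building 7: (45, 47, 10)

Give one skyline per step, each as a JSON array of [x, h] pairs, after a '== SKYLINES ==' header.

== SKYLINES ==
[[6,7],[17,0]]
[[6,7],[17,0],[36,9],[45,0]]
[[6,7],[17,0],[36,9],[40,20],[42,9],[45,0]]
[[6,7],[17,10],[18,0],[36,9],[40,20],[42,9],[45,0]]
[[6,7],[17,10],[18,0],[36,9],[40,20],[42,9],[45,0]]
[[3,20],[5,0],[6,7],[17,10],[18,0],[36,9],[40,20],[42,9],[45,0]]
[[3,20],[5,0],[6,7],[17,10],[18,0],[36,9],[40,20],[42,9],[45,10],[47,0]]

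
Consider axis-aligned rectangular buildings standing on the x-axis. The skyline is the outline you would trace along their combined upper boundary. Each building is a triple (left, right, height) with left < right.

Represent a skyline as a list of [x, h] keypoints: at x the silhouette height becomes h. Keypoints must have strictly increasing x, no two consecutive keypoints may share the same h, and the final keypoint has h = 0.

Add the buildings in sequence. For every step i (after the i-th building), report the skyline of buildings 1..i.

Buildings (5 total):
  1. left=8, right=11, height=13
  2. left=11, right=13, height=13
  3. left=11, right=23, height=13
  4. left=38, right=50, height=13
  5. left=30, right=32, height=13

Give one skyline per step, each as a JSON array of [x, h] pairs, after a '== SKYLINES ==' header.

== SKYLINES ==
[[8,13],[11,0]]
[[8,13],[13,0]]
[[8,13],[23,0]]
[[8,13],[23,0],[38,13],[50,0]]
[[8,13],[23,0],[30,13],[32,0],[38,13],[50,0]]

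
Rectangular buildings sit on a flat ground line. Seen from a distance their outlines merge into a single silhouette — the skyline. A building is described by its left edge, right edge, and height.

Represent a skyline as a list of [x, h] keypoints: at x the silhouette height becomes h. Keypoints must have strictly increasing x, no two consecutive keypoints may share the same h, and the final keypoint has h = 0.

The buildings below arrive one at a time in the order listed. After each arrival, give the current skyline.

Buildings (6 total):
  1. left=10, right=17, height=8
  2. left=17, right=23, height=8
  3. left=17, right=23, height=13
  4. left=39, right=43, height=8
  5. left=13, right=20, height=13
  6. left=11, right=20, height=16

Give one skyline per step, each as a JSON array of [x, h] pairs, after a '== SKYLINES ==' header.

== SKYLINES ==
[[10,8],[17,0]]
[[10,8],[23,0]]
[[10,8],[17,13],[23,0]]
[[10,8],[17,13],[23,0],[39,8],[43,0]]
[[10,8],[13,13],[23,0],[39,8],[43,0]]
[[10,8],[11,16],[20,13],[23,0],[39,8],[43,0]]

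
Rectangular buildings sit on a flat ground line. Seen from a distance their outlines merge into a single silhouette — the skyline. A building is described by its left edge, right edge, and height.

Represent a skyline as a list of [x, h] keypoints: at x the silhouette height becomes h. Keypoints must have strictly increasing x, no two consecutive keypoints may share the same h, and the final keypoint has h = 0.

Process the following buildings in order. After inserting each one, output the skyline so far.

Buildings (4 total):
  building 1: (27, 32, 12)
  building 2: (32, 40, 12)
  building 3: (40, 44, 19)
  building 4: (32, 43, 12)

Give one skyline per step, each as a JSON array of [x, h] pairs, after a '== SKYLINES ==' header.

== SKYLINES ==
[[27,12],[32,0]]
[[27,12],[40,0]]
[[27,12],[40,19],[44,0]]
[[27,12],[40,19],[44,0]]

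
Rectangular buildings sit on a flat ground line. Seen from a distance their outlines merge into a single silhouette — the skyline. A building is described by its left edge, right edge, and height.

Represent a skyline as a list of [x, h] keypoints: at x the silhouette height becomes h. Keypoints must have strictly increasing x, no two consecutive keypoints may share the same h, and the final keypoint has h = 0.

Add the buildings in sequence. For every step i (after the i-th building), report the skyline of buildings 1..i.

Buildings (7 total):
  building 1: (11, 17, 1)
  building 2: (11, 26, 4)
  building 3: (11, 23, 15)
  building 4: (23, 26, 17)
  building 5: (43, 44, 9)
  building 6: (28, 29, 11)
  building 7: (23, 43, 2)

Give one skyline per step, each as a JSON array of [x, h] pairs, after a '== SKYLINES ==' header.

== SKYLINES ==
[[11,1],[17,0]]
[[11,4],[26,0]]
[[11,15],[23,4],[26,0]]
[[11,15],[23,17],[26,0]]
[[11,15],[23,17],[26,0],[43,9],[44,0]]
[[11,15],[23,17],[26,0],[28,11],[29,0],[43,9],[44,0]]
[[11,15],[23,17],[26,2],[28,11],[29,2],[43,9],[44,0]]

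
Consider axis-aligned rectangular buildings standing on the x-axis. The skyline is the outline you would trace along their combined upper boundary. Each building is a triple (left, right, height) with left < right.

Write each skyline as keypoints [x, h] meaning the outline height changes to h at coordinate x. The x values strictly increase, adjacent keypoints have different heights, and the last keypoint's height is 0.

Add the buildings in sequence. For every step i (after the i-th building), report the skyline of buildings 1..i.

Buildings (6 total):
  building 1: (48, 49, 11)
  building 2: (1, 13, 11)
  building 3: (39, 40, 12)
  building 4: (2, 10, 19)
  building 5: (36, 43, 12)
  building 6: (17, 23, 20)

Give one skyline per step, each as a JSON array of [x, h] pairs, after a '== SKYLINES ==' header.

== SKYLINES ==
[[48,11],[49,0]]
[[1,11],[13,0],[48,11],[49,0]]
[[1,11],[13,0],[39,12],[40,0],[48,11],[49,0]]
[[1,11],[2,19],[10,11],[13,0],[39,12],[40,0],[48,11],[49,0]]
[[1,11],[2,19],[10,11],[13,0],[36,12],[43,0],[48,11],[49,0]]
[[1,11],[2,19],[10,11],[13,0],[17,20],[23,0],[36,12],[43,0],[48,11],[49,0]]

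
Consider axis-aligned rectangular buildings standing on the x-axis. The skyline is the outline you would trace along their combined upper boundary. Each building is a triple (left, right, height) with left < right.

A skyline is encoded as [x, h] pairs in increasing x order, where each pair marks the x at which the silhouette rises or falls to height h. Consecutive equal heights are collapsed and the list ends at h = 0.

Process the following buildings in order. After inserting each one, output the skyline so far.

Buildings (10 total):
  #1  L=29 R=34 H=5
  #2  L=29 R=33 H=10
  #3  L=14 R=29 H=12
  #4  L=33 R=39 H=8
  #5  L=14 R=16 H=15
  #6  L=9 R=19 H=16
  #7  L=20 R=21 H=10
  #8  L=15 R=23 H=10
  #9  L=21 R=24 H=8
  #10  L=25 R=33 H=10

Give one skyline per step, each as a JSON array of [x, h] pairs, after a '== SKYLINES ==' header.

== SKYLINES ==
[[29,5],[34,0]]
[[29,10],[33,5],[34,0]]
[[14,12],[29,10],[33,5],[34,0]]
[[14,12],[29,10],[33,8],[39,0]]
[[14,15],[16,12],[29,10],[33,8],[39,0]]
[[9,16],[19,12],[29,10],[33,8],[39,0]]
[[9,16],[19,12],[29,10],[33,8],[39,0]]
[[9,16],[19,12],[29,10],[33,8],[39,0]]
[[9,16],[19,12],[29,10],[33,8],[39,0]]
[[9,16],[19,12],[29,10],[33,8],[39,0]]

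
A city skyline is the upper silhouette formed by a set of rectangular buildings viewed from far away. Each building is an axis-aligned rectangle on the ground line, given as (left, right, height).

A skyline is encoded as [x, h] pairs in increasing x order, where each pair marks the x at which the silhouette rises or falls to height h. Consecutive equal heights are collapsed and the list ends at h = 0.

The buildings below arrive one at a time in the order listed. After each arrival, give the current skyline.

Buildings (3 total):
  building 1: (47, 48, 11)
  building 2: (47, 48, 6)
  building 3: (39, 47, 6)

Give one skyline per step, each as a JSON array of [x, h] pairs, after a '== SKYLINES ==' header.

== SKYLINES ==
[[47,11],[48,0]]
[[47,11],[48,0]]
[[39,6],[47,11],[48,0]]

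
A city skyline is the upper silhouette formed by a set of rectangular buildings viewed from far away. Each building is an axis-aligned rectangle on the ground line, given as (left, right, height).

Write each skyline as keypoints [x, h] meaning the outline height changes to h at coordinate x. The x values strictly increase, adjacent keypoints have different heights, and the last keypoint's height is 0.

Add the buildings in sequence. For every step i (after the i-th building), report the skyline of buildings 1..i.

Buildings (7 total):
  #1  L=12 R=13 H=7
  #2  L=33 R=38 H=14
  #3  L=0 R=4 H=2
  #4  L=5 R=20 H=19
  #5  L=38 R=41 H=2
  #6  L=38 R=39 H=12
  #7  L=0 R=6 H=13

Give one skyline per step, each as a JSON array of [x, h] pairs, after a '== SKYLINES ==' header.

== SKYLINES ==
[[12,7],[13,0]]
[[12,7],[13,0],[33,14],[38,0]]
[[0,2],[4,0],[12,7],[13,0],[33,14],[38,0]]
[[0,2],[4,0],[5,19],[20,0],[33,14],[38,0]]
[[0,2],[4,0],[5,19],[20,0],[33,14],[38,2],[41,0]]
[[0,2],[4,0],[5,19],[20,0],[33,14],[38,12],[39,2],[41,0]]
[[0,13],[5,19],[20,0],[33,14],[38,12],[39,2],[41,0]]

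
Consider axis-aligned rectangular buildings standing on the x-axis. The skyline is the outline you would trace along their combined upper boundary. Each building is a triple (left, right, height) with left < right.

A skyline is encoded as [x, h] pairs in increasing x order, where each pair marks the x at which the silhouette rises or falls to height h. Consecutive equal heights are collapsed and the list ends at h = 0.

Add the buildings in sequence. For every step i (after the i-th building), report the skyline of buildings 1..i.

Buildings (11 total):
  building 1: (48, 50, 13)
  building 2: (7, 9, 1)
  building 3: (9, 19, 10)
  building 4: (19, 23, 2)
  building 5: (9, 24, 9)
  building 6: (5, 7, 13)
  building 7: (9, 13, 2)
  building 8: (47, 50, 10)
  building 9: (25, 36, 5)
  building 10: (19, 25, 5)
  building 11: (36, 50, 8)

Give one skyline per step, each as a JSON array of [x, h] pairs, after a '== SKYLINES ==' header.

== SKYLINES ==
[[48,13],[50,0]]
[[7,1],[9,0],[48,13],[50,0]]
[[7,1],[9,10],[19,0],[48,13],[50,0]]
[[7,1],[9,10],[19,2],[23,0],[48,13],[50,0]]
[[7,1],[9,10],[19,9],[24,0],[48,13],[50,0]]
[[5,13],[7,1],[9,10],[19,9],[24,0],[48,13],[50,0]]
[[5,13],[7,1],[9,10],[19,9],[24,0],[48,13],[50,0]]
[[5,13],[7,1],[9,10],[19,9],[24,0],[47,10],[48,13],[50,0]]
[[5,13],[7,1],[9,10],[19,9],[24,0],[25,5],[36,0],[47,10],[48,13],[50,0]]
[[5,13],[7,1],[9,10],[19,9],[24,5],[36,0],[47,10],[48,13],[50,0]]
[[5,13],[7,1],[9,10],[19,9],[24,5],[36,8],[47,10],[48,13],[50,0]]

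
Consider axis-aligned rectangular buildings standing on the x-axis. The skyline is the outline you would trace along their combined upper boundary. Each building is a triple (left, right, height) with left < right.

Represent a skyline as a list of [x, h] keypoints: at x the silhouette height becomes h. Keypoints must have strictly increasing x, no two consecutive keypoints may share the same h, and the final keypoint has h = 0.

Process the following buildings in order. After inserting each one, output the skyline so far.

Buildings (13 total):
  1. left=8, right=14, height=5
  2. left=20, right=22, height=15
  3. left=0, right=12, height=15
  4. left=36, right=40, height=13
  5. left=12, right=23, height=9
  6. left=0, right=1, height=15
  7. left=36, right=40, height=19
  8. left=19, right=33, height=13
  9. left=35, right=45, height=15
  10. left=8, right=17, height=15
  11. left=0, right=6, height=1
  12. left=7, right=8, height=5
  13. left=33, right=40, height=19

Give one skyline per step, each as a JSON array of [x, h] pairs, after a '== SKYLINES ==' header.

== SKYLINES ==
[[8,5],[14,0]]
[[8,5],[14,0],[20,15],[22,0]]
[[0,15],[12,5],[14,0],[20,15],[22,0]]
[[0,15],[12,5],[14,0],[20,15],[22,0],[36,13],[40,0]]
[[0,15],[12,9],[20,15],[22,9],[23,0],[36,13],[40,0]]
[[0,15],[12,9],[20,15],[22,9],[23,0],[36,13],[40,0]]
[[0,15],[12,9],[20,15],[22,9],[23,0],[36,19],[40,0]]
[[0,15],[12,9],[19,13],[20,15],[22,13],[33,0],[36,19],[40,0]]
[[0,15],[12,9],[19,13],[20,15],[22,13],[33,0],[35,15],[36,19],[40,15],[45,0]]
[[0,15],[17,9],[19,13],[20,15],[22,13],[33,0],[35,15],[36,19],[40,15],[45,0]]
[[0,15],[17,9],[19,13],[20,15],[22,13],[33,0],[35,15],[36,19],[40,15],[45,0]]
[[0,15],[17,9],[19,13],[20,15],[22,13],[33,0],[35,15],[36,19],[40,15],[45,0]]
[[0,15],[17,9],[19,13],[20,15],[22,13],[33,19],[40,15],[45,0]]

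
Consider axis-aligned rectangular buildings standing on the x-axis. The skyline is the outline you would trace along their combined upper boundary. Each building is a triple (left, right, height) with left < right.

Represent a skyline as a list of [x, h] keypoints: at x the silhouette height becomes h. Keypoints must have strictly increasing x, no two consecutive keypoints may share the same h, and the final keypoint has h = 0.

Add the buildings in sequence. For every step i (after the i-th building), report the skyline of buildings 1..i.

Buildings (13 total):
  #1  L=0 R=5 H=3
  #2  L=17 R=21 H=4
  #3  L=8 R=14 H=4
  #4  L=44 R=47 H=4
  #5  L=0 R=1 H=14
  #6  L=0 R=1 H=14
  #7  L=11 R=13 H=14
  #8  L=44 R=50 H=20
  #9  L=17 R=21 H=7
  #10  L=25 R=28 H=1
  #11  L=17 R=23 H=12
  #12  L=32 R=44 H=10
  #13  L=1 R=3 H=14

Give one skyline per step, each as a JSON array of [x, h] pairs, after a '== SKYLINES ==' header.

== SKYLINES ==
[[0,3],[5,0]]
[[0,3],[5,0],[17,4],[21,0]]
[[0,3],[5,0],[8,4],[14,0],[17,4],[21,0]]
[[0,3],[5,0],[8,4],[14,0],[17,4],[21,0],[44,4],[47,0]]
[[0,14],[1,3],[5,0],[8,4],[14,0],[17,4],[21,0],[44,4],[47,0]]
[[0,14],[1,3],[5,0],[8,4],[14,0],[17,4],[21,0],[44,4],[47,0]]
[[0,14],[1,3],[5,0],[8,4],[11,14],[13,4],[14,0],[17,4],[21,0],[44,4],[47,0]]
[[0,14],[1,3],[5,0],[8,4],[11,14],[13,4],[14,0],[17,4],[21,0],[44,20],[50,0]]
[[0,14],[1,3],[5,0],[8,4],[11,14],[13,4],[14,0],[17,7],[21,0],[44,20],[50,0]]
[[0,14],[1,3],[5,0],[8,4],[11,14],[13,4],[14,0],[17,7],[21,0],[25,1],[28,0],[44,20],[50,0]]
[[0,14],[1,3],[5,0],[8,4],[11,14],[13,4],[14,0],[17,12],[23,0],[25,1],[28,0],[44,20],[50,0]]
[[0,14],[1,3],[5,0],[8,4],[11,14],[13,4],[14,0],[17,12],[23,0],[25,1],[28,0],[32,10],[44,20],[50,0]]
[[0,14],[3,3],[5,0],[8,4],[11,14],[13,4],[14,0],[17,12],[23,0],[25,1],[28,0],[32,10],[44,20],[50,0]]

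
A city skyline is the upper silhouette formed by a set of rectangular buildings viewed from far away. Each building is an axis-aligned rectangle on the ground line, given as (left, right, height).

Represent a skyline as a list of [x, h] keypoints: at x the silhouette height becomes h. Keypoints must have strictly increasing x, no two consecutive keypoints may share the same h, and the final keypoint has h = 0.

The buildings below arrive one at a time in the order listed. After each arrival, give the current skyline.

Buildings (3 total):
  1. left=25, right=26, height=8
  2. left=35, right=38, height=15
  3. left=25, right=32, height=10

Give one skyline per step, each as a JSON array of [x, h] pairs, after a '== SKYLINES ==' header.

== SKYLINES ==
[[25,8],[26,0]]
[[25,8],[26,0],[35,15],[38,0]]
[[25,10],[32,0],[35,15],[38,0]]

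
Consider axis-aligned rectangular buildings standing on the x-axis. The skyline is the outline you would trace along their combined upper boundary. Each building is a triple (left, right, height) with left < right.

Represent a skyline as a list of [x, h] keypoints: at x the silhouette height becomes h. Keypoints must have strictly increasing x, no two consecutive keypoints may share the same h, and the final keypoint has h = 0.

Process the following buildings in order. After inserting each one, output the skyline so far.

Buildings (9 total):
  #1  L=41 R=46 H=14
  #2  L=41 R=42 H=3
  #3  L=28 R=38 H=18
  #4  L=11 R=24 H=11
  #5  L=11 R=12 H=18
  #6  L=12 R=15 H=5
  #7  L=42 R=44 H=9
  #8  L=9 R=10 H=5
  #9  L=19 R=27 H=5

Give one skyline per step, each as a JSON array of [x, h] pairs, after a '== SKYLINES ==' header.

== SKYLINES ==
[[41,14],[46,0]]
[[41,14],[46,0]]
[[28,18],[38,0],[41,14],[46,0]]
[[11,11],[24,0],[28,18],[38,0],[41,14],[46,0]]
[[11,18],[12,11],[24,0],[28,18],[38,0],[41,14],[46,0]]
[[11,18],[12,11],[24,0],[28,18],[38,0],[41,14],[46,0]]
[[11,18],[12,11],[24,0],[28,18],[38,0],[41,14],[46,0]]
[[9,5],[10,0],[11,18],[12,11],[24,0],[28,18],[38,0],[41,14],[46,0]]
[[9,5],[10,0],[11,18],[12,11],[24,5],[27,0],[28,18],[38,0],[41,14],[46,0]]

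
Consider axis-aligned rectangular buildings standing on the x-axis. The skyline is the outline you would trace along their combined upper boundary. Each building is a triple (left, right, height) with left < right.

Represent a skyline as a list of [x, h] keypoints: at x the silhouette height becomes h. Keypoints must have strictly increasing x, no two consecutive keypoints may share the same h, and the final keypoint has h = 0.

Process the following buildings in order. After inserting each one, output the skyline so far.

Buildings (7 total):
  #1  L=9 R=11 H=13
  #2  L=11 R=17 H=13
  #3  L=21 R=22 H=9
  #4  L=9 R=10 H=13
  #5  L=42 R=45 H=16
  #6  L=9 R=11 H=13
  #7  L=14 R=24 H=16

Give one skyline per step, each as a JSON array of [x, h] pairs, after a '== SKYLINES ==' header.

== SKYLINES ==
[[9,13],[11,0]]
[[9,13],[17,0]]
[[9,13],[17,0],[21,9],[22,0]]
[[9,13],[17,0],[21,9],[22,0]]
[[9,13],[17,0],[21,9],[22,0],[42,16],[45,0]]
[[9,13],[17,0],[21,9],[22,0],[42,16],[45,0]]
[[9,13],[14,16],[24,0],[42,16],[45,0]]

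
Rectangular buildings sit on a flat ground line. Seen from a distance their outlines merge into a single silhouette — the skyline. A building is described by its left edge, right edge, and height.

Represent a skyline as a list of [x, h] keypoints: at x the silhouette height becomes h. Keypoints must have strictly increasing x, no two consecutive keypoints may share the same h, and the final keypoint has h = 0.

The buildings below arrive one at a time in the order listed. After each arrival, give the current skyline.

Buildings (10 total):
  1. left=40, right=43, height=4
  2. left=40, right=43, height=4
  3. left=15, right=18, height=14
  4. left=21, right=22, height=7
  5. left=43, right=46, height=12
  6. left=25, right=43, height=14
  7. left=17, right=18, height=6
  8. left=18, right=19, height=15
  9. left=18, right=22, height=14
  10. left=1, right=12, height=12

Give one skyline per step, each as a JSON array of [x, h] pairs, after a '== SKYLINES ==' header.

== SKYLINES ==
[[40,4],[43,0]]
[[40,4],[43,0]]
[[15,14],[18,0],[40,4],[43,0]]
[[15,14],[18,0],[21,7],[22,0],[40,4],[43,0]]
[[15,14],[18,0],[21,7],[22,0],[40,4],[43,12],[46,0]]
[[15,14],[18,0],[21,7],[22,0],[25,14],[43,12],[46,0]]
[[15,14],[18,0],[21,7],[22,0],[25,14],[43,12],[46,0]]
[[15,14],[18,15],[19,0],[21,7],[22,0],[25,14],[43,12],[46,0]]
[[15,14],[18,15],[19,14],[22,0],[25,14],[43,12],[46,0]]
[[1,12],[12,0],[15,14],[18,15],[19,14],[22,0],[25,14],[43,12],[46,0]]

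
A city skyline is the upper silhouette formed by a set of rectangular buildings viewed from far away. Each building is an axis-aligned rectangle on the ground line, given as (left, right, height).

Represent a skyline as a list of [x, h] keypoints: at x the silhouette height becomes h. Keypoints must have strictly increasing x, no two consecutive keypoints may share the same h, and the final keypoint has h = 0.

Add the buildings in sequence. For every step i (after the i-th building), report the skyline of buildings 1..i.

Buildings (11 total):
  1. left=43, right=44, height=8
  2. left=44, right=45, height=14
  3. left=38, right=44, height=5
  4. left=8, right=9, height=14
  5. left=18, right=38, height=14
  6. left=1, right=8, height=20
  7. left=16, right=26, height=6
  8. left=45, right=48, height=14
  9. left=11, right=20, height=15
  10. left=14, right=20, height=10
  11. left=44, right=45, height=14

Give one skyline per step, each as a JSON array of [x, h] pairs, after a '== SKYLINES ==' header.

== SKYLINES ==
[[43,8],[44,0]]
[[43,8],[44,14],[45,0]]
[[38,5],[43,8],[44,14],[45,0]]
[[8,14],[9,0],[38,5],[43,8],[44,14],[45,0]]
[[8,14],[9,0],[18,14],[38,5],[43,8],[44,14],[45,0]]
[[1,20],[8,14],[9,0],[18,14],[38,5],[43,8],[44,14],[45,0]]
[[1,20],[8,14],[9,0],[16,6],[18,14],[38,5],[43,8],[44,14],[45,0]]
[[1,20],[8,14],[9,0],[16,6],[18,14],[38,5],[43,8],[44,14],[48,0]]
[[1,20],[8,14],[9,0],[11,15],[20,14],[38,5],[43,8],[44,14],[48,0]]
[[1,20],[8,14],[9,0],[11,15],[20,14],[38,5],[43,8],[44,14],[48,0]]
[[1,20],[8,14],[9,0],[11,15],[20,14],[38,5],[43,8],[44,14],[48,0]]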